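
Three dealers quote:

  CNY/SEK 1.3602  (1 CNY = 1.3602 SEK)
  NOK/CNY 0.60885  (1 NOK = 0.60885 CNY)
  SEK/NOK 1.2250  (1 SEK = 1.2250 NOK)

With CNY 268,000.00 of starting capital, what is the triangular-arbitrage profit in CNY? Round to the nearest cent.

Profitable loop is CNY → SEK → NOK → CNY:
CNY 268,000.00 × 1.3602 = SEK 364,533.60
SEK 364,533.60 × 1.2250 = NOK 446,553.66
NOK 446,553.66 × 0.60885 = CNY 271,884.20
Profit = CNY 271,884.20 − CNY 268,000.00

Profit: CNY 3,884.20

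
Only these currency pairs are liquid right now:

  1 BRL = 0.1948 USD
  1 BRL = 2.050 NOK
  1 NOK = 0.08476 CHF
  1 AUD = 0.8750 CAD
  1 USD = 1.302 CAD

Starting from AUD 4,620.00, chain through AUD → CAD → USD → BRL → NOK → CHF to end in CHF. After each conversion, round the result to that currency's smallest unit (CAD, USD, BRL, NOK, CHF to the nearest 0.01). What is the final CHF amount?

CHF 2,769.46

AUD 4,620.00 × 0.8750 = CAD 4,042.50
CAD 4,042.50 ÷ 1.302 = USD 3,104.84
USD 3,104.84 ÷ 0.1948 = BRL 15,938.60
BRL 15,938.60 × 2.050 = NOK 32,674.13
NOK 32,674.13 × 0.08476 = CHF 2,769.46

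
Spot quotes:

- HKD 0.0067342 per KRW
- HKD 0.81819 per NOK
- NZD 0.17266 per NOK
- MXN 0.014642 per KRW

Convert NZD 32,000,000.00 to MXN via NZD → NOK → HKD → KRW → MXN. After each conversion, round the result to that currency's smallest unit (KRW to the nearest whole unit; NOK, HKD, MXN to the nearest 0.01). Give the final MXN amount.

NZD 32,000,000.00 ÷ 0.17266 = NOK 185,335,341.13
NOK 185,335,341.13 × 0.81819 = HKD 151,639,522.76
HKD 151,639,522.76 ÷ 0.0067342 = KRW 22,517,822,868
KRW 22,517,822,868 × 0.014642 = MXN 329,705,962.43

MXN 329,705,962.43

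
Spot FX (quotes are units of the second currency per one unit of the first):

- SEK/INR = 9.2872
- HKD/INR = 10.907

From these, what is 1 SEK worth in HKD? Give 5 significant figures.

SEK/HKD = 0.85149

1 SEK × 9.2872 = 9.2872 INR
9.2872 INR ÷ 10.907 = 0.85149 HKD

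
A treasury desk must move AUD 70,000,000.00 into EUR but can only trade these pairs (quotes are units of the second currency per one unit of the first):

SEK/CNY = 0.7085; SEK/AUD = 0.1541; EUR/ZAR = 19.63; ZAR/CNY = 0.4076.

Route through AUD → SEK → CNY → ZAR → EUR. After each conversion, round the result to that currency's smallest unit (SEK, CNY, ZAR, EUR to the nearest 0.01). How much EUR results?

AUD 70,000,000.00 ÷ 0.1541 = SEK 454,250,486.70
SEK 454,250,486.70 × 0.7085 = CNY 321,836,469.83
CNY 321,836,469.83 ÷ 0.4076 = ZAR 789,588,983.88
ZAR 789,588,983.88 ÷ 19.63 = EUR 40,223,585.53

EUR 40,223,585.53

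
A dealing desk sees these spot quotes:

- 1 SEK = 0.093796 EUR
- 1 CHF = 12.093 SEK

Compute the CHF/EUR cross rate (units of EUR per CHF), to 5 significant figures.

CHF/EUR = 1.1343

1 CHF × 12.093 = 12.093 SEK
12.093 SEK × 0.093796 = 1.13428 EUR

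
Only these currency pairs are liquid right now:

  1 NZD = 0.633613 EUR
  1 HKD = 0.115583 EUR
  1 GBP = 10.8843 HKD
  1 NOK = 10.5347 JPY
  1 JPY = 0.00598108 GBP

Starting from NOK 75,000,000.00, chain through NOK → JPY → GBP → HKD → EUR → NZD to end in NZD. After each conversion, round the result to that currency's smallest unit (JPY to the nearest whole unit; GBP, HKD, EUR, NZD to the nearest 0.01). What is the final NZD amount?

NZD 9,382,821.06

NOK 75,000,000.00 × 10.5347 = JPY 790,102,500
JPY 790,102,500 × 0.00598108 = GBP 4,725,666.26
GBP 4,725,666.26 × 10.8843 = HKD 51,435,569.27
HKD 51,435,569.27 × 0.115583 = EUR 5,945,077.40
EUR 5,945,077.40 ÷ 0.633613 = NZD 9,382,821.06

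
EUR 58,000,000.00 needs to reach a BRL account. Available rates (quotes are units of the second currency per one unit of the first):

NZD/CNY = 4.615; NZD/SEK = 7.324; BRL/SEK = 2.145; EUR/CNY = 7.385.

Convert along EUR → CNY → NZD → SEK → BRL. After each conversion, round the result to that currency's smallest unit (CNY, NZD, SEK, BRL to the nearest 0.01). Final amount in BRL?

BRL 316,904,077.35

EUR 58,000,000.00 × 7.385 = CNY 428,330,000.00
CNY 428,330,000.00 ÷ 4.615 = NZD 92,812,567.71
NZD 92,812,567.71 × 7.324 = SEK 679,759,245.91
SEK 679,759,245.91 ÷ 2.145 = BRL 316,904,077.35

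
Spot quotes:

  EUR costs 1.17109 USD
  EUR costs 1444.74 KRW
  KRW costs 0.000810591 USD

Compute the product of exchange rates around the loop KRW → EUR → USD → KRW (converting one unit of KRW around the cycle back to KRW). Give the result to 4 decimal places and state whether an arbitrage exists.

1.0000 (no arbitrage)

Around KRW → EUR → USD → KRW: 1 ÷ 1444.74 × 1.17109 ÷ 0.000810591 = 0.999997
Product ≈ 1 (deviation 0.000%, within rounding noise).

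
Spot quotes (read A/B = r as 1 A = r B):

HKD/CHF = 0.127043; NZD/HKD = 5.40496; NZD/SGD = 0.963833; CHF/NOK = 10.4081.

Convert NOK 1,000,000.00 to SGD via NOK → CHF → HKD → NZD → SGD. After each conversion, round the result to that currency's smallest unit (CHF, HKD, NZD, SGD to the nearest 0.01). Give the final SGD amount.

SGD 134,861.24

NOK 1,000,000.00 ÷ 10.4081 = CHF 96,079.02
CHF 96,079.02 ÷ 0.127043 = HKD 756,271.66
HKD 756,271.66 ÷ 5.40496 = NZD 139,921.79
NZD 139,921.79 × 0.963833 = SGD 134,861.24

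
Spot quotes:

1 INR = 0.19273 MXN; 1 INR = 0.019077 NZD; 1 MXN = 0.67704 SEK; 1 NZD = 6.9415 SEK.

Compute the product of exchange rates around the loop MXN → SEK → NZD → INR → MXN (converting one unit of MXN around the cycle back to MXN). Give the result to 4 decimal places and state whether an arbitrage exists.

Around MXN → SEK → NZD → INR → MXN: 1 × 0.67704 ÷ 6.9415 ÷ 0.019077 × 0.19273 = 0.985372
Product < 1; profitable direction is MXN → INR → NZD → SEK → MXN.

0.9854 (arbitrage exists)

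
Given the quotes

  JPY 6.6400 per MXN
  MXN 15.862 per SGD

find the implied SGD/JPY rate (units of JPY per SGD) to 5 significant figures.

SGD/JPY = 105.32

1 SGD × 15.862 = 15.862 MXN
15.862 MXN × 6.6400 = 105.324 JPY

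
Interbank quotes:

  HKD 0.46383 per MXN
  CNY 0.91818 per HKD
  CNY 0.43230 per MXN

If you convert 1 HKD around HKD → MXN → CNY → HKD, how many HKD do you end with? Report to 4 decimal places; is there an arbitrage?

1.0151 (arbitrage exists)

Around HKD → MXN → CNY → HKD: 1 ÷ 0.46383 × 0.43230 ÷ 0.91818 = 1.015076
Product > 1; profitable direction is HKD → MXN → CNY → HKD.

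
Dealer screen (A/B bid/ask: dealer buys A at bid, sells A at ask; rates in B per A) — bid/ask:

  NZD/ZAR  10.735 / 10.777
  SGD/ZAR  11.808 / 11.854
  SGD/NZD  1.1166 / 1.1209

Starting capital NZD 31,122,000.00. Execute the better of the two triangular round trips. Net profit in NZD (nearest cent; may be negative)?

Best loop NZD → ZAR → SGD → NZD:
NZD 31,122,000.00 × 10.735 (sell NZD at bid) = ZAR 334,094,670.00
ZAR 334,094,670.00 ÷ 11.854 (buy SGD at ask) = SGD 28,184,129.41
SGD 28,184,129.41 × 1.1166 (sell SGD at bid) = NZD 31,470,398.90

Net profit: NZD 348,398.90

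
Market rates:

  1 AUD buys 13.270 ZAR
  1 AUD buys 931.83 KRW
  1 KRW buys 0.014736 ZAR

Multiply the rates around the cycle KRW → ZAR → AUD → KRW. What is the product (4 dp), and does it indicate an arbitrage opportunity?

Around KRW → ZAR → AUD → KRW: 1 × 0.014736 ÷ 13.270 × 931.83 = 1.034774
Product > 1; profitable direction is KRW → ZAR → AUD → KRW.

1.0348 (arbitrage exists)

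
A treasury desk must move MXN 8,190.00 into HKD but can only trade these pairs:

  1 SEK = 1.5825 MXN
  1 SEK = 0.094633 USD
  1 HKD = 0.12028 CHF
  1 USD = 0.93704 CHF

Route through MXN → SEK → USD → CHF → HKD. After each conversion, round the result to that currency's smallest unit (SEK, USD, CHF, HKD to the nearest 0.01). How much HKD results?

HKD 3,815.43

MXN 8,190.00 ÷ 1.5825 = SEK 5,175.36
SEK 5,175.36 × 0.094633 = USD 489.76
USD 489.76 × 0.93704 = CHF 458.92
CHF 458.92 ÷ 0.12028 = HKD 3,815.43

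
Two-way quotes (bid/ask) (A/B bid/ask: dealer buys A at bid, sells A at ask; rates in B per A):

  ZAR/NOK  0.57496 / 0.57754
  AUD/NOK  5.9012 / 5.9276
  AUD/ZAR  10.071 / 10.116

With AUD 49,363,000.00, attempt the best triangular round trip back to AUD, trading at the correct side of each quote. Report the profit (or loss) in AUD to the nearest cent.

Best loop AUD → NOK → ZAR → AUD:
AUD 49,363,000.00 × 5.9012 (sell AUD at bid) = NOK 291,300,935.60
NOK 291,300,935.60 ÷ 0.57754 (buy ZAR at ask) = ZAR 504,382,268.93
ZAR 504,382,268.93 ÷ 10.116 (buy AUD at ask) = AUD 49,859,852.60

Net profit: AUD 496,852.60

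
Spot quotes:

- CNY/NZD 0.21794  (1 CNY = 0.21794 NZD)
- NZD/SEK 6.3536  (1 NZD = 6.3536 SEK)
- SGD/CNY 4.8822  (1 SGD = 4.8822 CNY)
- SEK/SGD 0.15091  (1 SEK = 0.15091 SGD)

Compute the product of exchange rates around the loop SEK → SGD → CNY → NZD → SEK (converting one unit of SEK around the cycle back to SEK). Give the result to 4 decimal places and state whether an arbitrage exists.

1.0202 (arbitrage exists)

Around SEK → SGD → CNY → NZD → SEK: 1 × 0.15091 × 4.8822 × 0.21794 × 6.3536 = 1.020212
Product > 1; profitable direction is SEK → SGD → CNY → NZD → SEK.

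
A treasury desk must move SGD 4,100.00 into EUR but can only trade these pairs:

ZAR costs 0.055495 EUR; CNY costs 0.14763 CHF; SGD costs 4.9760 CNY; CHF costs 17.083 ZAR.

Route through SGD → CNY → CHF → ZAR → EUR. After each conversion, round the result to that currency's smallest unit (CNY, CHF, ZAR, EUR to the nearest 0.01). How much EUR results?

SGD 4,100.00 × 4.9760 = CNY 20,401.60
CNY 20,401.60 × 0.14763 = CHF 3,011.89
CHF 3,011.89 × 17.083 = ZAR 51,452.12
ZAR 51,452.12 × 0.055495 = EUR 2,855.34

EUR 2,855.34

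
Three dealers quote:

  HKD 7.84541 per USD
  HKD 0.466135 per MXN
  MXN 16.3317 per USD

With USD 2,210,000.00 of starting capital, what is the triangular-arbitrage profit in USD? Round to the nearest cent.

Profit: USD 67,533.70

Profitable loop is USD → HKD → MXN → USD:
USD 2,210,000.00 × 7.84541 = HKD 17,338,356.10
HKD 17,338,356.10 ÷ 0.466135 = MXN 37,195,997.08
MXN 37,195,997.08 ÷ 16.3317 = USD 2,277,533.70
Profit = USD 2,277,533.70 − USD 2,210,000.00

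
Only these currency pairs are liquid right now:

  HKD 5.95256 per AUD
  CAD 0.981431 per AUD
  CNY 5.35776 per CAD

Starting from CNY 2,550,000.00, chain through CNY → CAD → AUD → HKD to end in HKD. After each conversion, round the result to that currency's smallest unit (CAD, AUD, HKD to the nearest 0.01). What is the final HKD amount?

CNY 2,550,000.00 ÷ 5.35776 = CAD 475,945.17
CAD 475,945.17 ÷ 0.981431 = AUD 484,950.21
AUD 484,950.21 × 5.95256 = HKD 2,886,695.22

HKD 2,886,695.22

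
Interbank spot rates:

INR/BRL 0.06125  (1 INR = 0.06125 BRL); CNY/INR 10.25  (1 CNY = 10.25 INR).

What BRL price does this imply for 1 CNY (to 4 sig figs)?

1 CNY × 10.25 = 10.25 INR
10.25 INR × 0.06125 = 0.627812 BRL

CNY/BRL = 0.6278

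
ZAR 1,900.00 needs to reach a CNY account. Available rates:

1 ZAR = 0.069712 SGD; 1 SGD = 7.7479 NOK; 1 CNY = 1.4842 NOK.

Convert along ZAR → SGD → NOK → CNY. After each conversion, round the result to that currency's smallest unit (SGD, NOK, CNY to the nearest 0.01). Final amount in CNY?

ZAR 1,900.00 × 0.069712 = SGD 132.45
SGD 132.45 × 7.7479 = NOK 1,026.21
NOK 1,026.21 ÷ 1.4842 = CNY 691.42

CNY 691.42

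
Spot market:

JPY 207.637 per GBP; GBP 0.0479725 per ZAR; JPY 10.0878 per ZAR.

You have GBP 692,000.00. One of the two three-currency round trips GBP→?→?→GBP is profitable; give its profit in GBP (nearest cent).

Profitable loop is GBP → ZAR → JPY → GBP:
GBP 692,000.00 ÷ 0.0479725 = ZAR 14,424,930.95
ZAR 14,424,930.95 × 10.0878 = JPY 145,515,818
JPY 145,515,818 ÷ 207.637 = GBP 700,818.34
Profit = GBP 700,818.34 − GBP 692,000.00

Profit: GBP 8,818.34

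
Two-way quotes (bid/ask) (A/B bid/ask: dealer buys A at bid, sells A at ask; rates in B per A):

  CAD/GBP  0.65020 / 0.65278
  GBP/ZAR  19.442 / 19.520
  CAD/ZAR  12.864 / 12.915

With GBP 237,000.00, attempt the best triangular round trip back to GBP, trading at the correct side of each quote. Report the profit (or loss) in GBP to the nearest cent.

Best loop GBP → CAD → ZAR → GBP:
GBP 237,000.00 ÷ 0.65278 (buy CAD at ask) = CAD 363,062.59
CAD 363,062.59 × 12.864 (sell CAD at bid) = ZAR 4,670,437.21
ZAR 4,670,437.21 ÷ 19.520 (buy GBP at ask) = GBP 239,264.20

Net profit: GBP 2,264.20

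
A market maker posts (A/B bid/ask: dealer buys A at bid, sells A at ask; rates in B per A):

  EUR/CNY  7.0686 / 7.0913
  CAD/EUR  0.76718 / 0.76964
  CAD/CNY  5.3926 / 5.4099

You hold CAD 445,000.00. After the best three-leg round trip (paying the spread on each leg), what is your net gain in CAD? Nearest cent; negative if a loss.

Net profit: CAD 1,068.39

Best loop CAD → EUR → CNY → CAD:
CAD 445,000.00 × 0.76718 (sell CAD at bid) = EUR 341,395.10
EUR 341,395.10 × 7.0686 (sell EUR at bid) = CNY 2,413,185.40
CNY 2,413,185.40 ÷ 5.4099 (buy CAD at ask) = CAD 446,068.39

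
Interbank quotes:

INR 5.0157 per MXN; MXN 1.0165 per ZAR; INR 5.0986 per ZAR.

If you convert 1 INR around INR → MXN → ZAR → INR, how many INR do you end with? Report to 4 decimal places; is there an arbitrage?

1.0000 (no arbitrage)

Around INR → MXN → ZAR → INR: 1 ÷ 5.0157 ÷ 1.0165 × 5.0986 = 1.000028
Product ≈ 1 (deviation 0.003%, within rounding noise).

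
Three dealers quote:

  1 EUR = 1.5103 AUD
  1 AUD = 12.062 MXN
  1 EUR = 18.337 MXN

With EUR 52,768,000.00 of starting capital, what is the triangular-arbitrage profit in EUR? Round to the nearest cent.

Profit: EUR 346,900.52

Profitable loop is EUR → MXN → AUD → EUR:
EUR 52,768,000.00 × 18.337 = MXN 967,606,816.00
MXN 967,606,816.00 ÷ 12.062 = AUD 80,219,434.26
AUD 80,219,434.26 ÷ 1.5103 = EUR 53,114,900.52
Profit = EUR 53,114,900.52 − EUR 52,768,000.00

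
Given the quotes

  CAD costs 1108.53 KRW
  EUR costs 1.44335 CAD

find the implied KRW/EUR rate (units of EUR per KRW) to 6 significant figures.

1 KRW ÷ 1108.53 = 0.000902096 CAD
0.000902096 CAD ÷ 1.44335 = 0.000625001 EUR

KRW/EUR = 0.000625001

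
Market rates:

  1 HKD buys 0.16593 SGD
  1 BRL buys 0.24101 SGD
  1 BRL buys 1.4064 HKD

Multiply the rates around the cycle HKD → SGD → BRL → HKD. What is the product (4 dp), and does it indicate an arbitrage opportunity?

Around HKD → SGD → BRL → HKD: 1 × 0.16593 ÷ 0.24101 × 1.4064 = 0.968275
Product < 1; profitable direction is HKD → BRL → SGD → HKD.

0.9683 (arbitrage exists)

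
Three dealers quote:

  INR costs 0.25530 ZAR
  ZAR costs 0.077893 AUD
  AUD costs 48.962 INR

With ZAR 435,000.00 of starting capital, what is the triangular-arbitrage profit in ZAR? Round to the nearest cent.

Profitable loop is ZAR → INR → AUD → ZAR:
ZAR 435,000.00 ÷ 0.25530 = INR 1,703,877.79
INR 1,703,877.79 ÷ 48.962 = AUD 34,800.00
AUD 34,800.00 ÷ 0.077893 = ZAR 446,766.77
Profit = ZAR 446,766.77 − ZAR 435,000.00

Profit: ZAR 11,766.77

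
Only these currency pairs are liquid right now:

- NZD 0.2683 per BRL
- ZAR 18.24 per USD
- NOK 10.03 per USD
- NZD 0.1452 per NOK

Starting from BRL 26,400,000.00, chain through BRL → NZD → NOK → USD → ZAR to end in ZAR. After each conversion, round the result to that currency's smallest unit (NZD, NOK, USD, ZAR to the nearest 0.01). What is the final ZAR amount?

ZAR 88,711,900.57

BRL 26,400,000.00 × 0.2683 = NZD 7,083,120.00
NZD 7,083,120.00 ÷ 0.1452 = NOK 48,781,818.18
NOK 48,781,818.18 ÷ 10.03 = USD 4,863,591.04
USD 4,863,591.04 × 18.24 = ZAR 88,711,900.57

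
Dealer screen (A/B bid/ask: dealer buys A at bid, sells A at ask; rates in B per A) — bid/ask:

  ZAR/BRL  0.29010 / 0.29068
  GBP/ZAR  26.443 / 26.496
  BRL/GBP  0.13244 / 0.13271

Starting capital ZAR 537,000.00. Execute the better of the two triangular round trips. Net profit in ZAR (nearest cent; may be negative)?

Net profit: ZAR 8,571.80

Best loop ZAR → BRL → GBP → ZAR:
ZAR 537,000.00 × 0.29010 (sell ZAR at bid) = BRL 155,783.70
BRL 155,783.70 × 0.13244 (sell BRL at bid) = GBP 20,631.99
GBP 20,631.99 × 26.443 (sell GBP at bid) = ZAR 545,571.80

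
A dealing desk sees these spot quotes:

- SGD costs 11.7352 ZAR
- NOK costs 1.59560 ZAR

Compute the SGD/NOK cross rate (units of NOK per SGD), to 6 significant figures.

SGD/NOK = 7.35473

1 SGD × 11.7352 = 11.7352 ZAR
11.7352 ZAR ÷ 1.59560 = 7.35473 NOK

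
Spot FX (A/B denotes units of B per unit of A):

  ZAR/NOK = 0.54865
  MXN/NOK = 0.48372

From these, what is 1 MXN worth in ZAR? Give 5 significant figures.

MXN/ZAR = 0.88165

1 MXN × 0.48372 = 0.48372 NOK
0.48372 NOK ÷ 0.54865 = 0.881655 ZAR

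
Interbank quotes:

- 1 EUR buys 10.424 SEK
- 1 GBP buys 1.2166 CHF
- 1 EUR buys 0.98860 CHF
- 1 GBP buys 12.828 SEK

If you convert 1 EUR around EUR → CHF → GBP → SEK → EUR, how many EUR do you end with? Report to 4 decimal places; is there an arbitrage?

Around EUR → CHF → GBP → SEK → EUR: 1 × 0.98860 ÷ 1.2166 × 12.828 ÷ 10.424 = 0.999994
Product ≈ 1 (deviation 0.001%, within rounding noise).

1.0000 (no arbitrage)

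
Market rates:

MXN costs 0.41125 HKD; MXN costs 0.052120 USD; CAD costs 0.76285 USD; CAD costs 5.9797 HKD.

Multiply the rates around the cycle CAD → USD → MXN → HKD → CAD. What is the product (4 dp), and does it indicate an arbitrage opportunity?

Around CAD → USD → MXN → HKD → CAD: 1 × 0.76285 ÷ 0.052120 × 0.41125 ÷ 5.9797 = 1.006610
Product > 1; profitable direction is CAD → USD → MXN → HKD → CAD.

1.0066 (arbitrage exists)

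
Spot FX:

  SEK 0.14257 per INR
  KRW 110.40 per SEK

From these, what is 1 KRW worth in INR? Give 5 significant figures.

1 KRW ÷ 110.40 = 0.00905797 SEK
0.00905797 SEK ÷ 0.14257 = 0.0635335 INR

KRW/INR = 0.063533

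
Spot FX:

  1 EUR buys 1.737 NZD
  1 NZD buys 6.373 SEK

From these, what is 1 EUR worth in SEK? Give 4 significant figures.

EUR/SEK = 11.07

1 EUR × 1.737 = 1.737 NZD
1.737 NZD × 6.373 = 11.0699 SEK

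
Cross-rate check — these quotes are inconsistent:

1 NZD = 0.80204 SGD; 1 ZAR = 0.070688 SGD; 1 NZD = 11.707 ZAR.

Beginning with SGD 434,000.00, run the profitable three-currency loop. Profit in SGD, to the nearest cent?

Profitable loop is SGD → NZD → ZAR → SGD:
SGD 434,000.00 ÷ 0.80204 = NZD 541,120.14
NZD 541,120.14 × 11.707 = ZAR 6,334,893.52
ZAR 6,334,893.52 × 0.070688 = SGD 447,800.95
Profit = SGD 447,800.95 − SGD 434,000.00

Profit: SGD 13,800.95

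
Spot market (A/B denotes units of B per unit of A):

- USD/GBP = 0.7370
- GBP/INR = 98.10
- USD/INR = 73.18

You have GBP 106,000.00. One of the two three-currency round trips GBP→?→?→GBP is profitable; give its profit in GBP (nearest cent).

Profitable loop is GBP → USD → INR → GBP:
GBP 106,000.00 ÷ 0.7370 = USD 143,826.32
USD 143,826.32 × 73.18 = INR 10,525,210.31
INR 10,525,210.31 ÷ 98.10 = GBP 107,290.62
Profit = GBP 107,290.62 − GBP 106,000.00

Profit: GBP 1,290.62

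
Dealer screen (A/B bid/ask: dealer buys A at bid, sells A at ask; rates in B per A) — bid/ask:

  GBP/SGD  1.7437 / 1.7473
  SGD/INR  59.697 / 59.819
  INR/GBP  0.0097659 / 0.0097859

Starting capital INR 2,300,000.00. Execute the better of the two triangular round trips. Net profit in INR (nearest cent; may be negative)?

Net profit: INR 38,107.01

Best loop INR → GBP → SGD → INR:
INR 2,300,000.00 × 0.0097659 (sell INR at bid) = GBP 22,461.57
GBP 22,461.57 × 1.7437 (sell GBP at bid) = SGD 39,166.24
SGD 39,166.24 × 59.697 (sell SGD at bid) = INR 2,338,107.01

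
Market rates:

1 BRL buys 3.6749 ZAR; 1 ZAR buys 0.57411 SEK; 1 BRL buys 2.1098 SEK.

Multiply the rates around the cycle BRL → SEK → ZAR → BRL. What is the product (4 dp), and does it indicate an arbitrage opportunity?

1.0000 (no arbitrage)

Around BRL → SEK → ZAR → BRL: 1 × 2.1098 ÷ 0.57411 ÷ 3.6749 = 1.000001
Product ≈ 1 (deviation 0.000%, within rounding noise).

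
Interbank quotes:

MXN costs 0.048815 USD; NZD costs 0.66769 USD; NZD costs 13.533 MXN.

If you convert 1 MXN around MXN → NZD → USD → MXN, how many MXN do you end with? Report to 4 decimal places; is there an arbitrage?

Around MXN → NZD → USD → MXN: 1 ÷ 13.533 × 0.66769 ÷ 0.048815 = 1.010712
Product > 1; profitable direction is MXN → NZD → USD → MXN.

1.0107 (arbitrage exists)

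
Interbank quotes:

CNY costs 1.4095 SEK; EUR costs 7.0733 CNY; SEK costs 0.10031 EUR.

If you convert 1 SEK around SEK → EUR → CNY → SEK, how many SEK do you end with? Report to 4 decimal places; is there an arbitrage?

1.0001 (no arbitrage)

Around SEK → EUR → CNY → SEK: 1 × 0.10031 × 7.0733 × 1.4095 = 1.000072
Product ≈ 1 (deviation 0.007%, within rounding noise).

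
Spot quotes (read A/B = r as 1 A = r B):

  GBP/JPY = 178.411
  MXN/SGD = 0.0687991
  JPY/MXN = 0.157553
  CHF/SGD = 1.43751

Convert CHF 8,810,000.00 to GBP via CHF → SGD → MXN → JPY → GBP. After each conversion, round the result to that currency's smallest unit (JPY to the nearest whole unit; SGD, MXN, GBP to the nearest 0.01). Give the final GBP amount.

CHF 8,810,000.00 × 1.43751 = SGD 12,664,463.10
SGD 12,664,463.10 ÷ 0.0687991 = MXN 184,078,906.56
MXN 184,078,906.56 ÷ 0.157553 = JPY 1,168,361,799
JPY 1,168,361,799 ÷ 178.411 = GBP 6,548,709.43

GBP 6,548,709.43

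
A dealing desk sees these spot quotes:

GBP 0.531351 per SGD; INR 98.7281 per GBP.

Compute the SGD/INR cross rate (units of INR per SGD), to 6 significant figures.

1 SGD × 0.531351 = 0.531351 GBP
0.531351 GBP × 98.7281 = 52.4593 INR

SGD/INR = 52.4593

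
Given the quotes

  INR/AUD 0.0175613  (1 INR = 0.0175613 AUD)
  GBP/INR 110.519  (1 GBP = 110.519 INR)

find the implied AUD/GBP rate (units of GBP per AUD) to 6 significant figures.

AUD/GBP = 0.515236

1 AUD ÷ 0.0175613 = 56.9434 INR
56.9434 INR ÷ 110.519 = 0.515236 GBP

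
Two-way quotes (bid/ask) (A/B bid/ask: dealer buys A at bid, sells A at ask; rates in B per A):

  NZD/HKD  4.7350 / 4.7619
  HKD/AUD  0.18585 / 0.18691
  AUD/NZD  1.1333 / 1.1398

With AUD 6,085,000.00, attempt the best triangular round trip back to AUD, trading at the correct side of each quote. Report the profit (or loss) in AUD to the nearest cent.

Best loop AUD → NZD → HKD → AUD:
AUD 6,085,000.00 × 1.1333 (sell AUD at bid) = NZD 6,896,130.50
NZD 6,896,130.50 × 4.7350 (sell NZD at bid) = HKD 32,653,177.92
HKD 32,653,177.92 × 0.18585 (sell HKD at bid) = AUD 6,068,593.12

Net result: AUD -16,406.88 (no profitable arbitrage after spreads)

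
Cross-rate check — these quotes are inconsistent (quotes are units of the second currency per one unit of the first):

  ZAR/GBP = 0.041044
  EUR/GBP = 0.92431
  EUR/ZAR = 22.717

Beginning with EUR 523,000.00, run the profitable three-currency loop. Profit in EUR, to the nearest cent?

Profit: EUR 4,575.59

Profitable loop is EUR → ZAR → GBP → EUR:
EUR 523,000.00 × 22.717 = ZAR 11,880,991.00
ZAR 11,880,991.00 × 0.041044 = GBP 487,643.39
GBP 487,643.39 ÷ 0.92431 = EUR 527,575.59
Profit = EUR 527,575.59 − EUR 523,000.00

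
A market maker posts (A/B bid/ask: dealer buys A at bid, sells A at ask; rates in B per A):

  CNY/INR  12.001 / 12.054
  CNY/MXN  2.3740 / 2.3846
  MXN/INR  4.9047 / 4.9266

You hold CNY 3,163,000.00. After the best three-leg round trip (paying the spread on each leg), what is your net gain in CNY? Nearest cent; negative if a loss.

Net profit: CNY 68,125.19

Best loop CNY → INR → MXN → CNY:
CNY 3,163,000.00 × 12.001 (sell CNY at bid) = INR 37,959,163.00
INR 37,959,163.00 ÷ 4.9266 (buy MXN at ask) = MXN 7,704,941.14
MXN 7,704,941.14 ÷ 2.3846 (buy CNY at ask) = CNY 3,231,125.19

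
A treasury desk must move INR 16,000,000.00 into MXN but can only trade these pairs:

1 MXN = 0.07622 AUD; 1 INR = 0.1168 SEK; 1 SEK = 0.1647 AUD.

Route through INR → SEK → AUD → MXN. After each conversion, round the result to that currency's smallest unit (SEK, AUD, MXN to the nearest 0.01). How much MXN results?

INR 16,000,000.00 × 0.1168 = SEK 1,868,800.00
SEK 1,868,800.00 × 0.1647 = AUD 307,791.36
AUD 307,791.36 ÷ 0.07622 = MXN 4,038,196.80

MXN 4,038,196.80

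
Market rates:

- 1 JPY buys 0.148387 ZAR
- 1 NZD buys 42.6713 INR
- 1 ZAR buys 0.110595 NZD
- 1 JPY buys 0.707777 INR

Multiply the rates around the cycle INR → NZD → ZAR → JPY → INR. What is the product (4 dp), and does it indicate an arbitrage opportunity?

Around INR → NZD → ZAR → JPY → INR: 1 ÷ 42.6713 ÷ 0.110595 ÷ 0.148387 × 0.707777 = 1.010716
Product > 1; profitable direction is INR → NZD → ZAR → JPY → INR.

1.0107 (arbitrage exists)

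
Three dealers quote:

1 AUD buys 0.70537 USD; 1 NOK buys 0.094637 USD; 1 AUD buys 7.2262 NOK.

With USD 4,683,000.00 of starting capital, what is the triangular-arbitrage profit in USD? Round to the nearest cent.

Profitable loop is USD → NOK → AUD → USD:
USD 4,683,000.00 ÷ 0.094637 = NOK 49,483,817.11
NOK 49,483,817.11 ÷ 7.2262 = AUD 6,847,833.87
AUD 6,847,833.87 × 0.70537 = USD 4,830,256.58
Profit = USD 4,830,256.58 − USD 4,683,000.00

Profit: USD 147,256.58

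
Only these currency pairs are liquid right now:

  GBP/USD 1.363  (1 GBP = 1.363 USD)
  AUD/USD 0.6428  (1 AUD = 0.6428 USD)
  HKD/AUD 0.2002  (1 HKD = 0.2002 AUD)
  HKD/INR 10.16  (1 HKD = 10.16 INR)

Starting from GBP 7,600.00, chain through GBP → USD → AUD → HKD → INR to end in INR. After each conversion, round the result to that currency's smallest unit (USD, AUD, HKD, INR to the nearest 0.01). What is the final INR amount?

INR 817,830.22

GBP 7,600.00 × 1.363 = USD 10,358.80
USD 10,358.80 ÷ 0.6428 = AUD 16,115.12
AUD 16,115.12 ÷ 0.2002 = HKD 80,495.10
HKD 80,495.10 × 10.16 = INR 817,830.22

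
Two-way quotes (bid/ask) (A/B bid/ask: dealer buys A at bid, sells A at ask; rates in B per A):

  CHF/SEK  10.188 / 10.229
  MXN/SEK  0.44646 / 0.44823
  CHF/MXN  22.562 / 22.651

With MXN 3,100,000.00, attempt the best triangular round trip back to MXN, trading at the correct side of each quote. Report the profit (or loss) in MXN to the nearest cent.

Best loop MXN → CHF → SEK → MXN:
MXN 3,100,000.00 ÷ 22.651 (buy CHF at ask) = CHF 136,859.30
CHF 136,859.30 × 10.188 (sell CHF at bid) = SEK 1,394,322.55
SEK 1,394,322.55 ÷ 0.44823 (buy MXN at ask) = MXN 3,110,730.09

Net profit: MXN 10,730.09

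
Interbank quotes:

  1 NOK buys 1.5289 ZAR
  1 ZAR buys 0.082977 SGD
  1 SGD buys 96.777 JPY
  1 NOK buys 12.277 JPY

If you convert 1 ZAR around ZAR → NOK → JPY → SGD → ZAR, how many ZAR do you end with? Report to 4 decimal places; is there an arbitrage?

Around ZAR → NOK → JPY → SGD → ZAR: 1 ÷ 1.5289 × 12.277 ÷ 96.777 ÷ 0.082977 = 0.999962
Product ≈ 1 (deviation 0.004%, within rounding noise).

1.0000 (no arbitrage)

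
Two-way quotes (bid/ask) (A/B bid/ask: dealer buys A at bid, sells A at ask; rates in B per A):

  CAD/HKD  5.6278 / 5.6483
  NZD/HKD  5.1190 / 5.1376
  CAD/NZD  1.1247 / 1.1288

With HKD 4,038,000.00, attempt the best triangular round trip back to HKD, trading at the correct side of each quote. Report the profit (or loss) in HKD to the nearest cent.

Net profit: HKD 77,952.78

Best loop HKD → CAD → NZD → HKD:
HKD 4,038,000.00 ÷ 5.6483 (buy CAD at ask) = CAD 714,905.37
CAD 714,905.37 × 1.1247 (sell CAD at bid) = NZD 804,054.07
NZD 804,054.07 × 5.1190 (sell NZD at bid) = HKD 4,115,952.78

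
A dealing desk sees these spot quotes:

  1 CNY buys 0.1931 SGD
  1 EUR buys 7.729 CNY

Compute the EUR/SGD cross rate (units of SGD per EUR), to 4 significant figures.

1 EUR × 7.729 = 7.729 CNY
7.729 CNY × 0.1931 = 1.49247 SGD

EUR/SGD = 1.492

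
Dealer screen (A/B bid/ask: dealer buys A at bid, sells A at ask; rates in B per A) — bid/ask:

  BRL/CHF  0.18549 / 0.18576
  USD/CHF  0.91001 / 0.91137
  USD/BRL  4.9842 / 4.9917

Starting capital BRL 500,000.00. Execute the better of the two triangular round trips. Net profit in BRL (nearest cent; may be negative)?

Best loop BRL → CHF → USD → BRL:
BRL 500,000.00 × 0.18549 (sell BRL at bid) = CHF 92,745.00
CHF 92,745.00 ÷ 0.91137 (buy USD at ask) = USD 101,764.38
USD 101,764.38 × 4.9842 (sell USD at bid) = BRL 507,214.01

Net profit: BRL 7,214.01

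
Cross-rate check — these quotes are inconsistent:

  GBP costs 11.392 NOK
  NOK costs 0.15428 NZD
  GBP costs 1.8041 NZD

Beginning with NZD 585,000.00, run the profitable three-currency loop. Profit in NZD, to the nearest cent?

Profit: NZD 15,491.50

Profitable loop is NZD → NOK → GBP → NZD:
NZD 585,000.00 ÷ 0.15428 = NOK 3,791,807.10
NOK 3,791,807.10 ÷ 11.392 = GBP 332,848.24
GBP 332,848.24 × 1.8041 = NZD 600,491.50
Profit = NZD 600,491.50 − NZD 585,000.00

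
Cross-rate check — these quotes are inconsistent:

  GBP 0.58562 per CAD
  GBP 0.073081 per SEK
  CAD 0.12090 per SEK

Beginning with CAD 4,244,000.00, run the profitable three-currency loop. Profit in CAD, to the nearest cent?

Profit: CAD 136,640.92

Profitable loop is CAD → SEK → GBP → CAD:
CAD 4,244,000.00 ÷ 0.12090 = SEK 35,103,391.23
SEK 35,103,391.23 × 0.073081 = GBP 2,565,390.93
GBP 2,565,390.93 ÷ 0.58562 = CAD 4,380,640.92
Profit = CAD 4,380,640.92 − CAD 4,244,000.00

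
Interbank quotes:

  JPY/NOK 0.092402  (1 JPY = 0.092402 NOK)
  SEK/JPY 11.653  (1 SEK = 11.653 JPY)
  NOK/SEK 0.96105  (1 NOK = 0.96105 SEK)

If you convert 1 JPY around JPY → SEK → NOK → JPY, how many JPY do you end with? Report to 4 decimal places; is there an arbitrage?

Around JPY → SEK → NOK → JPY: 1 ÷ 11.653 ÷ 0.96105 ÷ 0.092402 = 0.966351
Product < 1; profitable direction is JPY → NOK → SEK → JPY.

0.9664 (arbitrage exists)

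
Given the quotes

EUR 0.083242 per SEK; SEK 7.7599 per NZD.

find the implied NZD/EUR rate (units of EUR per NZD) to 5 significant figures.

1 NZD × 7.7599 = 7.7599 SEK
7.7599 SEK × 0.083242 = 0.64595 EUR

NZD/EUR = 0.64595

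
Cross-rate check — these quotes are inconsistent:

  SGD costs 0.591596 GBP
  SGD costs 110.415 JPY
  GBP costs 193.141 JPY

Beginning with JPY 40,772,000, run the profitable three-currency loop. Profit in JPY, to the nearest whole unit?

Profit: JPY 1,420,343

Profitable loop is JPY → SGD → GBP → JPY:
JPY 40,772,000 ÷ 110.415 = SGD 369,261.42
SGD 369,261.42 × 0.591596 = GBP 218,453.58
GBP 218,453.58 × 193.141 = JPY 42,192,343
Profit = JPY 42,192,343 − JPY 40,772,000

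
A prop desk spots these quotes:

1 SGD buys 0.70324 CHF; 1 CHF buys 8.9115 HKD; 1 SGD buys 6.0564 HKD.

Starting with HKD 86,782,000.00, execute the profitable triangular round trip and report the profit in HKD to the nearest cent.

Profitable loop is HKD → SGD → CHF → HKD:
HKD 86,782,000.00 ÷ 6.0564 = SGD 14,328,974.31
SGD 14,328,974.31 × 0.70324 = CHF 10,076,707.89
CHF 10,076,707.89 × 8.9115 = HKD 89,798,582.38
Profit = HKD 89,798,582.38 − HKD 86,782,000.00

Profit: HKD 3,016,582.38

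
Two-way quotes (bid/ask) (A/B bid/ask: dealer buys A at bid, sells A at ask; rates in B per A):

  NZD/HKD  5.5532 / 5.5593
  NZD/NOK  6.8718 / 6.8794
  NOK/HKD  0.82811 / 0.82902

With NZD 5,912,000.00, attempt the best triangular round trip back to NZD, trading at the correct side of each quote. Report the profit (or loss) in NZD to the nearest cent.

Net profit: NZD 139,636.79

Best loop NZD → NOK → HKD → NZD:
NZD 5,912,000.00 × 6.8718 (sell NZD at bid) = NOK 40,626,081.60
NOK 40,626,081.60 × 0.82811 (sell NOK at bid) = HKD 33,642,864.43
HKD 33,642,864.43 ÷ 5.5593 (buy NZD at ask) = NZD 6,051,636.79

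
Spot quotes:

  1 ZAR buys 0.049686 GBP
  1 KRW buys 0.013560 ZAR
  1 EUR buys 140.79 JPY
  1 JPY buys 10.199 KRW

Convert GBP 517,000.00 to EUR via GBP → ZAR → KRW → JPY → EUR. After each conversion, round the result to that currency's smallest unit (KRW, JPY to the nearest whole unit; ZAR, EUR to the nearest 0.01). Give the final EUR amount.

EUR 534,401.19

GBP 517,000.00 ÷ 0.049686 = ZAR 10,405,345.57
ZAR 10,405,345.57 ÷ 0.013560 = KRW 767,355,868
KRW 767,355,868 ÷ 10.199 = JPY 75,238,344
JPY 75,238,344 ÷ 140.79 = EUR 534,401.19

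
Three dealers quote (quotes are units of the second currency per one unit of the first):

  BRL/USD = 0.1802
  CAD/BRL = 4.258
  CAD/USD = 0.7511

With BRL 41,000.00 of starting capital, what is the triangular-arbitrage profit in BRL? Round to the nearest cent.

Profitable loop is BRL → USD → CAD → BRL:
BRL 41,000.00 × 0.1802 = USD 7,388.20
USD 7,388.20 ÷ 0.7511 = CAD 9,836.51
CAD 9,836.51 × 4.258 = BRL 41,883.84
Profit = BRL 41,883.84 − BRL 41,000.00

Profit: BRL 883.84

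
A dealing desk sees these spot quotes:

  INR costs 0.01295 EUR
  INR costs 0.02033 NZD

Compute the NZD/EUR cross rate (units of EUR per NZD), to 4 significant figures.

1 NZD ÷ 0.02033 = 49.1884 INR
49.1884 INR × 0.01295 = 0.63699 EUR

NZD/EUR = 0.6370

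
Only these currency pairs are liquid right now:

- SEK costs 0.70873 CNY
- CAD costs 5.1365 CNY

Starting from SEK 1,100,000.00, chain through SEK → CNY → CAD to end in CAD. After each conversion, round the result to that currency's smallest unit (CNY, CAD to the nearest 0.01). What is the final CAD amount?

CAD 151,777.09

SEK 1,100,000.00 × 0.70873 = CNY 779,603.00
CNY 779,603.00 ÷ 5.1365 = CAD 151,777.09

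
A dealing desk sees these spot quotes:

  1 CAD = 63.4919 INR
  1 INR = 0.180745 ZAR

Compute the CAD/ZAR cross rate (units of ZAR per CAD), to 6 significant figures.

1 CAD × 63.4919 = 63.4919 INR
63.4919 INR × 0.180745 = 11.4758 ZAR

CAD/ZAR = 11.4758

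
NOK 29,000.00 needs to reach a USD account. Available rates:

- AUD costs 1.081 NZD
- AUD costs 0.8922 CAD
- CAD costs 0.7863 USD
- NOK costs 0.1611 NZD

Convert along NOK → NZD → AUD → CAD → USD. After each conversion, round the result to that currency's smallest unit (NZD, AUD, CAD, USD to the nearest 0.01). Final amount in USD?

USD 3,031.93

NOK 29,000.00 × 0.1611 = NZD 4,671.90
NZD 4,671.90 ÷ 1.081 = AUD 4,321.83
AUD 4,321.83 × 0.8922 = CAD 3,855.94
CAD 3,855.94 × 0.7863 = USD 3,031.93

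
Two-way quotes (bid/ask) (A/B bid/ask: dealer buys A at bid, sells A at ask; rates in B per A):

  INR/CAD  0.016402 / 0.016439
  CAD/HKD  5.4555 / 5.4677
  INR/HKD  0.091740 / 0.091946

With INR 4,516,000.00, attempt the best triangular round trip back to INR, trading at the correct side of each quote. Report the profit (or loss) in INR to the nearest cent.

Best loop INR → HKD → CAD → INR:
INR 4,516,000.00 × 0.091740 (sell INR at bid) = HKD 414,297.84
HKD 414,297.84 ÷ 5.4677 (buy CAD at ask) = CAD 75,771.87
CAD 75,771.87 ÷ 0.016439 (buy INR at ask) = INR 4,609,274.74

Net profit: INR 93,274.74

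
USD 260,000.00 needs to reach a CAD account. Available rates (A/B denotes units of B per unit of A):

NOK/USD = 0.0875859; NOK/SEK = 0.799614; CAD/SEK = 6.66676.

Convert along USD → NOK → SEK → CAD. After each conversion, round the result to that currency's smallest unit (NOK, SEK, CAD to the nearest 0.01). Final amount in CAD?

CAD 356,044.86

USD 260,000.00 ÷ 0.0875859 = NOK 2,968,514.34
NOK 2,968,514.34 × 0.799614 = SEK 2,373,665.63
SEK 2,373,665.63 ÷ 6.66676 = CAD 356,044.86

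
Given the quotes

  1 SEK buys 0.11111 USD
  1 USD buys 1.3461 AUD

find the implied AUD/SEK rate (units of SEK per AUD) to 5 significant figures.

AUD/SEK = 6.6860

1 AUD ÷ 1.3461 = 0.742887 USD
0.742887 USD ÷ 0.11111 = 6.68605 SEK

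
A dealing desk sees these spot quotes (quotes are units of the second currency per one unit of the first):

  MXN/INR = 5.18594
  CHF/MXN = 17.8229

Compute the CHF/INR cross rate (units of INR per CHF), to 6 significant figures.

1 CHF × 17.8229 = 17.8229 MXN
17.8229 MXN × 5.18594 = 92.4285 INR

CHF/INR = 92.4285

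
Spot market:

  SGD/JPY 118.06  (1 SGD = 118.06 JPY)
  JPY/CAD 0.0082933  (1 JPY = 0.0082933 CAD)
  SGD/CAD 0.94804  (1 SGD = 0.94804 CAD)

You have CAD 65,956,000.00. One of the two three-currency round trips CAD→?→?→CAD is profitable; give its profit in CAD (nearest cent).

Profitable loop is CAD → SGD → JPY → CAD:
CAD 65,956,000.00 ÷ 0.94804 = SGD 69,570,904.18
SGD 69,570,904.18 × 118.06 = JPY 8,213,540,948
JPY 8,213,540,948 × 0.0082933 = CAD 68,117,359.14
Profit = CAD 68,117,359.14 − CAD 65,956,000.00

Profit: CAD 2,161,359.14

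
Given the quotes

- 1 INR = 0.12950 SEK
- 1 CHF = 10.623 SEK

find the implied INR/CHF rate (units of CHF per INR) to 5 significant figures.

INR/CHF = 0.012191

1 INR × 0.12950 = 0.1295 SEK
0.1295 SEK ÷ 10.623 = 0.0121905 CHF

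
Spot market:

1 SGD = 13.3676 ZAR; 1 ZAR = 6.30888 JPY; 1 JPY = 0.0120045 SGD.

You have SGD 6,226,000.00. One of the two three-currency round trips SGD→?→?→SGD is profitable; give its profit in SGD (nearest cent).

Profit: SGD 77,168.26

Profitable loop is SGD → ZAR → JPY → SGD:
SGD 6,226,000.00 × 13.3676 = ZAR 83,226,677.60
ZAR 83,226,677.60 × 6.30888 = JPY 525,067,122
JPY 525,067,122 × 0.0120045 = SGD 6,303,168.26
Profit = SGD 6,303,168.26 − SGD 6,226,000.00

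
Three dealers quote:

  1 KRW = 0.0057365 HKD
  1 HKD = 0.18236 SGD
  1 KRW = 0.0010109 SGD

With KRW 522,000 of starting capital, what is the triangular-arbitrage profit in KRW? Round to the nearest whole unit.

Profit: KRW 18,180

Profitable loop is KRW → HKD → SGD → KRW:
KRW 522,000 × 0.0057365 = HKD 2,994.45
HKD 2,994.45 × 0.18236 = SGD 546.07
SGD 546.07 ÷ 0.0010109 = KRW 540,180
Profit = KRW 540,180 − KRW 522,000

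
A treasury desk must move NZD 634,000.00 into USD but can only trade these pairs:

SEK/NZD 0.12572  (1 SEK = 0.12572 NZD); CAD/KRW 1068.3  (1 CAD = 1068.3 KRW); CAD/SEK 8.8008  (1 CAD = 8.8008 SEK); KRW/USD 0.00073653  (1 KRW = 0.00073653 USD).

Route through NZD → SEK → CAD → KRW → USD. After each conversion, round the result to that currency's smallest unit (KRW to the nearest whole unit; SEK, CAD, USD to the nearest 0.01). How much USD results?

NZD 634,000.00 ÷ 0.12572 = SEK 5,042,952.59
SEK 5,042,952.59 ÷ 8.8008 = CAD 573,010.70
CAD 573,010.70 × 1068.3 = KRW 612,147,331
KRW 612,147,331 × 0.00073653 = USD 450,864.87

USD 450,864.87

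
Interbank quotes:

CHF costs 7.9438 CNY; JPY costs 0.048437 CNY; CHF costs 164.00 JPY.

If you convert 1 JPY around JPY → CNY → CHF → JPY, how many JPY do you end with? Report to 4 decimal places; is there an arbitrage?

1.0000 (no arbitrage)

Around JPY → CNY → CHF → JPY: 1 × 0.048437 ÷ 7.9438 × 164.00 = 0.999983
Product ≈ 1 (deviation 0.002%, within rounding noise).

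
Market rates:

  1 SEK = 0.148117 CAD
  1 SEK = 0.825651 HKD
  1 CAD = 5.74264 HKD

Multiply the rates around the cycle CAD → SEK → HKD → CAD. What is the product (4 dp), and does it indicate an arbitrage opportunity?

0.9707 (arbitrage exists)

Around CAD → SEK → HKD → CAD: 1 ÷ 0.148117 × 0.825651 ÷ 5.74264 = 0.970689
Product < 1; profitable direction is CAD → HKD → SEK → CAD.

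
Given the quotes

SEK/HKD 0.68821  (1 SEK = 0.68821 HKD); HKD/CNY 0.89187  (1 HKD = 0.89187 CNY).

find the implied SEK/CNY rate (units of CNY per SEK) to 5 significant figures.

1 SEK × 0.68821 = 0.68821 HKD
0.68821 HKD × 0.89187 = 0.613794 CNY

SEK/CNY = 0.61379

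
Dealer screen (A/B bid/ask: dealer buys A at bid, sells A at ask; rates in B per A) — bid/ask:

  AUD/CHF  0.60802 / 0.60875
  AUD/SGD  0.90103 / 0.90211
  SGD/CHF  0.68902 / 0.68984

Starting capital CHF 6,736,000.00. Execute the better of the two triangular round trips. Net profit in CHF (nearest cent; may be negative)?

Best loop CHF → AUD → SGD → CHF:
CHF 6,736,000.00 ÷ 0.60875 (buy AUD at ask) = AUD 11,065,297.74
AUD 11,065,297.74 × 0.90103 (sell AUD at bid) = SGD 9,970,165.22
SGD 9,970,165.22 × 0.68902 (sell SGD at bid) = CHF 6,869,643.24

Net profit: CHF 133,643.24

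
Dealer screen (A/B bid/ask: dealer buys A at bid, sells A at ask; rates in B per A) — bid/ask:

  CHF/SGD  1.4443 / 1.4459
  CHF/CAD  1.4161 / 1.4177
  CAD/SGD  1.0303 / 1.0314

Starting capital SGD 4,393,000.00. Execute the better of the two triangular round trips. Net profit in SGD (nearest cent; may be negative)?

Best loop SGD → CHF → CAD → SGD:
SGD 4,393,000.00 ÷ 1.4459 (buy CHF at ask) = CHF 3,038,246.08
CHF 3,038,246.08 × 1.4161 (sell CHF at bid) = CAD 4,302,460.27
CAD 4,302,460.27 × 1.0303 (sell CAD at bid) = SGD 4,432,824.81

Net profit: SGD 39,824.81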